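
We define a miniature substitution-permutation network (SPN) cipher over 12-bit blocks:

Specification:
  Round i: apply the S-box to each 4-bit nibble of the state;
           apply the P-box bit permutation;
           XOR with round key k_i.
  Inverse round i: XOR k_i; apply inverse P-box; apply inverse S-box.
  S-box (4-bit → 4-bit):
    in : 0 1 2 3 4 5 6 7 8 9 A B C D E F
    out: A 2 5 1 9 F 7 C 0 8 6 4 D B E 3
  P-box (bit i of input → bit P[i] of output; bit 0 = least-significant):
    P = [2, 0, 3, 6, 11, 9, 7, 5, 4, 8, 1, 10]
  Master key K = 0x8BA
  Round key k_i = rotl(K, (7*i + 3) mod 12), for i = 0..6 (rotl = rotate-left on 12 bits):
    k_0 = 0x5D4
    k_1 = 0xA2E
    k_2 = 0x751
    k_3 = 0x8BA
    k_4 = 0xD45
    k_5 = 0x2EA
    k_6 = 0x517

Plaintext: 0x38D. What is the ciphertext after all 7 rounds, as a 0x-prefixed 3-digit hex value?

s_0 = plaintext = 0x38D
s_1 = Round(s_0, k_0) = 0x581
s_2 = Round(s_1, k_1) = 0xF3D
s_3 = Round(s_2, k_2) = 0xE04
s_4 = Round(s_3, k_3) = 0xFDC
s_5 = Round(s_4, k_4) = 0x639
s_6 = Round(s_5, k_5) = 0xBB8
s_7 = Round(s_6, k_6) = 0x595

0x595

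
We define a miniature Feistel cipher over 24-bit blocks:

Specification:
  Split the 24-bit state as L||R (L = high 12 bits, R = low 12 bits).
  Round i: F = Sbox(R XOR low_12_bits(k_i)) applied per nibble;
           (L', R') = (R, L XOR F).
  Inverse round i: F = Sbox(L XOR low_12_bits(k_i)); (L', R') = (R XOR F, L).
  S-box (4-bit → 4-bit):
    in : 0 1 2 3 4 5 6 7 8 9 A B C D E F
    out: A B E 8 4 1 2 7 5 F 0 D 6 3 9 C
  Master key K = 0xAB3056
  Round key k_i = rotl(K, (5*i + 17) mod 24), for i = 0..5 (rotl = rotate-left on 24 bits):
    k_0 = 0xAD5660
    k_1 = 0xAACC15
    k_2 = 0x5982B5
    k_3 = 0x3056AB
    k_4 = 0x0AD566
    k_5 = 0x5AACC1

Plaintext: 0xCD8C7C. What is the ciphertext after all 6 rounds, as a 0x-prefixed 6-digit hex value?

s_0 = plaintext = 0xCD8C7C
s_1 = Round(s_0, k_0) = 0xC7CC6E
s_2 = Round(s_1, k_1) = 0xC6E601
s_3 = Round(s_2, k_2) = 0x6018BA
s_4 = Round(s_3, k_3) = 0x8BAFBA
s_5 = Round(s_4, k_4) = 0xFBA88C
s_6 = Round(s_5, k_5) = 0x88CBF9

0x88CBF9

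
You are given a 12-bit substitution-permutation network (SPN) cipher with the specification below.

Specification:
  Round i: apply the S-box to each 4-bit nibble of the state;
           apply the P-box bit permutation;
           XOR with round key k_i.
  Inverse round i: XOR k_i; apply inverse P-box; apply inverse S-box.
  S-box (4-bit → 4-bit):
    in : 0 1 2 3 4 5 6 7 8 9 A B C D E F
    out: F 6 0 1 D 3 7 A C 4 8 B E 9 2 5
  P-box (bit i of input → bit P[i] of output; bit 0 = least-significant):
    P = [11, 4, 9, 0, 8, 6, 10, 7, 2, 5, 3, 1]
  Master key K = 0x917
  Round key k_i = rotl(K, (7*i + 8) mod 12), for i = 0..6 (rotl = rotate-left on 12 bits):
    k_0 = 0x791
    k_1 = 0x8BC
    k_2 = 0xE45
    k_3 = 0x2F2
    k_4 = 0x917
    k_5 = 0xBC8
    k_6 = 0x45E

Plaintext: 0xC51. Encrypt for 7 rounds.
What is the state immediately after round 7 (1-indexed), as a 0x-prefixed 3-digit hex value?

0x49F

s_0 = plaintext = 0xC51
s_1 = Round(s_0, k_0) = 0x4EB
s_2 = Round(s_1, k_1) = 0x0E3
s_3 = Round(s_2, k_2) = 0x62B
s_4 = Round(s_3, k_3) = 0xACF
s_5 = Round(s_4, k_4) = 0x7D5
s_6 = Round(s_5, k_5) = 0x27A
s_7 = Round(s_6, k_6) = 0x49F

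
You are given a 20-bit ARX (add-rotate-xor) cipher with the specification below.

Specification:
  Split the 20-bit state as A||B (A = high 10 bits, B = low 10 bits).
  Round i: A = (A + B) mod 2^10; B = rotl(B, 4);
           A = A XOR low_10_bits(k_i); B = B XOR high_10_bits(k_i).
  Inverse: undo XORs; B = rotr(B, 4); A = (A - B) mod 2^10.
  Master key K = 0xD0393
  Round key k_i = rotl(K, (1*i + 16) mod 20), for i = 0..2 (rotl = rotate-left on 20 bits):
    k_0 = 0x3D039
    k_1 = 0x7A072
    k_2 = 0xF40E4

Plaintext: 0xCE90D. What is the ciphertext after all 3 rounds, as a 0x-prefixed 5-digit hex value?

s_0 = plaintext = 0xCE90D
s_1 = Round(s_0, k_0) = 0x1F820
s_2 = Round(s_1, k_1) = 0x3B3E8
s_3 = Round(s_2, k_2) = 0x0C15F

0x0C15F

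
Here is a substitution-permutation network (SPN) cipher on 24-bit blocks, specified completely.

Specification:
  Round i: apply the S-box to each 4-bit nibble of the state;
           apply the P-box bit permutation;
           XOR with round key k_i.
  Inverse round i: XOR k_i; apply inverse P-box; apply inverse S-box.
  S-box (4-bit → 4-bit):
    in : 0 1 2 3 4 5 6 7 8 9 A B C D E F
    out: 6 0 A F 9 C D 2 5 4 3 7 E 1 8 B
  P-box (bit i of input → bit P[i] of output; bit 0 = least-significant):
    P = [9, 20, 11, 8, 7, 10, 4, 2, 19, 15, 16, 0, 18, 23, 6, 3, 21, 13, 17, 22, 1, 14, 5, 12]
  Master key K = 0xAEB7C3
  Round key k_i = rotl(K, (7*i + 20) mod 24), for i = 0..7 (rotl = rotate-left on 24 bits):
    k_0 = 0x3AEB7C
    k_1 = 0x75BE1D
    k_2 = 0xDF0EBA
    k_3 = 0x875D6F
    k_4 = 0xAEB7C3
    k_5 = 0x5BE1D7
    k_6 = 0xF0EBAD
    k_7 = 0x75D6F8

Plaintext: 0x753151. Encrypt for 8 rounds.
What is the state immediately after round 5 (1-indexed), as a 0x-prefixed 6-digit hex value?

s_0 = plaintext = 0x753151
s_1 = Round(s_0, k_0) = 0xFCAB20
s_2 = Round(s_1, k_1) = 0xAA421B
s_3 = Round(s_2, k_2) = 0xEBE4B1
s_4 = Round(s_3, k_3) = 0xAD69F6
s_5 = Round(s_4, k_4) = 0x8BF80D
s_6 = Round(s_5, k_5) = 0xF4C7ED
s_7 = Round(s_6, k_6) = 0x1039E3
s_8 = Round(s_7, k_7) = 0xE2FDB4

0x8BF80D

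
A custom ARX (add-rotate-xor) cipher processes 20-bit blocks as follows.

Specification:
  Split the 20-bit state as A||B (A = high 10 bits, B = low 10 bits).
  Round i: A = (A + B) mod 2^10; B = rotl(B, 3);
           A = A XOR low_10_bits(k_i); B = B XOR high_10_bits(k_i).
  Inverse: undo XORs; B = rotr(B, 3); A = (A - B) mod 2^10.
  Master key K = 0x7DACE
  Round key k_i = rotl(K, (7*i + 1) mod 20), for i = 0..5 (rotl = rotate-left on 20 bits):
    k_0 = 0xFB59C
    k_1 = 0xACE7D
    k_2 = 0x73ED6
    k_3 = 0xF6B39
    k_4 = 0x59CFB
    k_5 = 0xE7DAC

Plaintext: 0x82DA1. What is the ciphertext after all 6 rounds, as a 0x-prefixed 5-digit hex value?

0x7EEE6

s_0 = plaintext = 0x82DA1
s_1 = Round(s_0, k_0) = 0x8C2E6
s_2 = Round(s_1, k_1) = 0xDAD86
s_3 = Round(s_2, k_2) = 0x89DFC
s_4 = Round(s_3, k_3) = 0xC6839
s_5 = Round(s_4, k_4) = 0xEA0AF
s_6 = Round(s_5, k_5) = 0x7EEE6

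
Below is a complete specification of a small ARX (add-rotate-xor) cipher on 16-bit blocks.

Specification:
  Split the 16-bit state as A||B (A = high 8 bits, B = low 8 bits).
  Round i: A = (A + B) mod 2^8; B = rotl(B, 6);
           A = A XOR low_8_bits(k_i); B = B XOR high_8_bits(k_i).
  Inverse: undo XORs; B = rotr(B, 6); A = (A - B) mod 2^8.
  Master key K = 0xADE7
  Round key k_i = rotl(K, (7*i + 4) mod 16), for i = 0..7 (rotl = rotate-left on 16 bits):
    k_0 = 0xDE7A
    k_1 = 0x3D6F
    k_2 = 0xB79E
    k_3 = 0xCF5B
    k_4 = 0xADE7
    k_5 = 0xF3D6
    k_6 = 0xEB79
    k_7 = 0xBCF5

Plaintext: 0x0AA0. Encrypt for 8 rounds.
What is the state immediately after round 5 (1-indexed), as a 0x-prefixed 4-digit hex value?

0xD827

s_0 = plaintext = 0x0AA0
s_1 = Round(s_0, k_0) = 0xD0F6
s_2 = Round(s_1, k_1) = 0xA980
s_3 = Round(s_2, k_2) = 0xB797
s_4 = Round(s_3, k_3) = 0x152A
s_5 = Round(s_4, k_4) = 0xD827
s_6 = Round(s_5, k_5) = 0x293A
s_7 = Round(s_6, k_6) = 0x1A65
s_8 = Round(s_7, k_7) = 0x8AE5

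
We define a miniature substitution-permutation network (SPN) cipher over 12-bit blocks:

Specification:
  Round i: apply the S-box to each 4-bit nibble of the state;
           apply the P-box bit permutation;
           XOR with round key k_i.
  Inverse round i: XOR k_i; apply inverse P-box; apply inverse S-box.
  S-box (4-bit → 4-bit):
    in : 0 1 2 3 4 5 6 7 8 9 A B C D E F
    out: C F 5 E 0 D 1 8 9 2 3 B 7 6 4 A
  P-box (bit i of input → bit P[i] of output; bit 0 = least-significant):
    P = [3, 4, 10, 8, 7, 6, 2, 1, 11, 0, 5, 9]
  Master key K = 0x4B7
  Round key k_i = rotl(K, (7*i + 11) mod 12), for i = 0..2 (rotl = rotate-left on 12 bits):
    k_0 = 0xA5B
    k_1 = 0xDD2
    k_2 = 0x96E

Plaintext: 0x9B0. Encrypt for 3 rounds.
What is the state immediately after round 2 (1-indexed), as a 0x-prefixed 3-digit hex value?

0xE9B

s_0 = plaintext = 0x9B0
s_1 = Round(s_0, k_0) = 0xF98
s_2 = Round(s_1, k_1) = 0xE9B
s_3 = Round(s_2, k_2) = 0x816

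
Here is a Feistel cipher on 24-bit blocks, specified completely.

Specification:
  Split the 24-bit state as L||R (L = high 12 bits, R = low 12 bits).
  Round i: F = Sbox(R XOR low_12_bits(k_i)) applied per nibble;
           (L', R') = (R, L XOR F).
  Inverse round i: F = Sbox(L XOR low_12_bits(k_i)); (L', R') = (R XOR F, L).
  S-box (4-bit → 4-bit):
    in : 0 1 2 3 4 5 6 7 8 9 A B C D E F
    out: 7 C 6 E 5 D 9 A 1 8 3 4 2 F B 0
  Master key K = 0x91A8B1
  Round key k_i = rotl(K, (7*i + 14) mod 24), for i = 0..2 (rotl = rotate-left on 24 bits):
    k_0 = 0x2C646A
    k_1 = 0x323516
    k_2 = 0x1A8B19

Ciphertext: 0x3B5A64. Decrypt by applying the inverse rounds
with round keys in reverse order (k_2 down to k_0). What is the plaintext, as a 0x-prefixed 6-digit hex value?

0x9478E2

s_0 = ciphertext = 0x3B5A64
s_1 = InvRound(s_0, k_2) = 0xB563B5
s_2 = InvRound(s_1, k_1) = 0x8E2B56
s_3 = InvRound(s_2, k_0) = 0x9478E2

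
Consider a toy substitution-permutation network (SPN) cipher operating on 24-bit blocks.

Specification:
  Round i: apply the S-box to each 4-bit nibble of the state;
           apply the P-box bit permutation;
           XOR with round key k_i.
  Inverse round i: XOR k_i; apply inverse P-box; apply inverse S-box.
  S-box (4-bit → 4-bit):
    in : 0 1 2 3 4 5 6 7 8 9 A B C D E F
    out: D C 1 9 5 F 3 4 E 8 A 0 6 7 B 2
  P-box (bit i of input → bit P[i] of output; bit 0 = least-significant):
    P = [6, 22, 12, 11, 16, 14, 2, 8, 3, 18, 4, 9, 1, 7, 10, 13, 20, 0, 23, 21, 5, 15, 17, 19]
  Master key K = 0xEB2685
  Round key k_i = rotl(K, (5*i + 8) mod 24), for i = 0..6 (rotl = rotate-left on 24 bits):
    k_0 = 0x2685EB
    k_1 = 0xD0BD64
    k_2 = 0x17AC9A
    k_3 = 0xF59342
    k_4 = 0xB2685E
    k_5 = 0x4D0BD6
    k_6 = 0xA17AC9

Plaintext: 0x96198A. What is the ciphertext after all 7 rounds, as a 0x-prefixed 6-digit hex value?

s_0 = plaintext = 0x96198A
s_1 = Round(s_0, k_0) = 0x7EEAEE
s_2 = Round(s_1, k_1) = 0xA7D6A7
s_3 = Round(s_2, k_2) = 0x9B7910
s_4 = Round(s_3, k_3) = 0xFD8C06
s_5 = Round(s_4, k_4) = 0x67CD8B
s_6 = Round(s_5, k_5) = 0xC9CE6A
s_7 = Round(s_6, k_6) = 0xC6B441

0xC6B441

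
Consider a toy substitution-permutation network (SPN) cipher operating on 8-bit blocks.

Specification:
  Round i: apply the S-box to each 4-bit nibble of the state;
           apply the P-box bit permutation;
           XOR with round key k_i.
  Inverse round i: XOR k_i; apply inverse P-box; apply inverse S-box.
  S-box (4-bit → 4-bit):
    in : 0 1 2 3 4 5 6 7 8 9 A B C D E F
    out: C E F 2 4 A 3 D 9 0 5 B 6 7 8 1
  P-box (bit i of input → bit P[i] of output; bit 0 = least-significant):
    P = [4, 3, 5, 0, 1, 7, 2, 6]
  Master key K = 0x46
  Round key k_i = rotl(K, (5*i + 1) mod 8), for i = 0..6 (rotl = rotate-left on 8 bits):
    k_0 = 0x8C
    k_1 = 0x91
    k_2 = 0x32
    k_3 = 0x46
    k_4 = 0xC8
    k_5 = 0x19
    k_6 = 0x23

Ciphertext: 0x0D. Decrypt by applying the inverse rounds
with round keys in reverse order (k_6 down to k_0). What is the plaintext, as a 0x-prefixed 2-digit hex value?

0x58

s_0 = ciphertext = 0x0D
s_1 = InvRound(s_0, k_6) = 0xAC
s_2 = InvRound(s_1, k_5) = 0xC7
s_3 = InvRound(s_2, k_4) = 0xA5
s_4 = InvRound(s_3, k_3) = 0xB0
s_5 = InvRound(s_4, k_2) = 0x69
s_6 = InvRound(s_5, k_1) = 0x5D
s_7 = InvRound(s_6, k_0) = 0x58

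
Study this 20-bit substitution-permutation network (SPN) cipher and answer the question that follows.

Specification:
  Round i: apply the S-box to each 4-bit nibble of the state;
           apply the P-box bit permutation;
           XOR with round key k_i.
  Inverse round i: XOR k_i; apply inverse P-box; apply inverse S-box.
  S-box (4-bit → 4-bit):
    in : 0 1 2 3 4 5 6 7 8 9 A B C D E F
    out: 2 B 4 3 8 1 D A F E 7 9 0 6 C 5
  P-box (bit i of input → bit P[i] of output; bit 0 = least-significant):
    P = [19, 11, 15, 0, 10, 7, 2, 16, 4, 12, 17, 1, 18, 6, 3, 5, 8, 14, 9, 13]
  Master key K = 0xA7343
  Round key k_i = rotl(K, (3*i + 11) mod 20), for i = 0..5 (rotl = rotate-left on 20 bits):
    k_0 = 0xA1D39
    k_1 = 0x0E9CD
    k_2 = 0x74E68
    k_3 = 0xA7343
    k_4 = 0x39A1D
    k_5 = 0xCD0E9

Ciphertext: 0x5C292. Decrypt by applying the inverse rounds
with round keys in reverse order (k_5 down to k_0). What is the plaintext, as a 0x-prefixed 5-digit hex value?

s_0 = ciphertext = 0x5C292
s_1 = InvRound(s_0, k_5) = 0x2914B
s_2 = InvRound(s_1, k_4) = 0xF0BE0
s_3 = InvRound(s_2, k_3) = 0x7B777
s_4 = InvRound(s_3, k_2) = 0x12129
s_5 = InvRound(s_4, k_1) = 0x07C9D
s_6 = InvRound(s_5, k_0) = 0x142D5

0x142D5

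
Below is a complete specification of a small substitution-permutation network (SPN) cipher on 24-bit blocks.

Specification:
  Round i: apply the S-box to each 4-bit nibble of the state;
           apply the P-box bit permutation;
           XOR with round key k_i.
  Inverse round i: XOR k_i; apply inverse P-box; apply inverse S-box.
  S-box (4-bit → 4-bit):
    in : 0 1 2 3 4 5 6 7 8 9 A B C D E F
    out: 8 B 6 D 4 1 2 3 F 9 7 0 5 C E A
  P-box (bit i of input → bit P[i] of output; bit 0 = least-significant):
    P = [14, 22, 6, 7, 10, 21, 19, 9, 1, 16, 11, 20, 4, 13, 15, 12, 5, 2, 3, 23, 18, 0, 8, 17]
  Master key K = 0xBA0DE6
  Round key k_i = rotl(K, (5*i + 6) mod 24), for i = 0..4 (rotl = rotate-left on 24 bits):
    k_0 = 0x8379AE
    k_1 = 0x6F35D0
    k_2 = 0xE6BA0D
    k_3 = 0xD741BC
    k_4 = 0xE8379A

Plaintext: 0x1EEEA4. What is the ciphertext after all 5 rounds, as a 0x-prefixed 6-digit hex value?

s_0 = plaintext = 0x1EEEA4
s_1 = Round(s_0, k_0) = 0x3CC5E3
s_2 = Round(s_1, k_1) = 0x41F62A
s_3 = Round(s_2, k_2) = 0x0FCB69
s_4 = Round(s_3, k_3) = 0x758128
s_5 = Round(s_4, k_4) = 0x95C769

0x95C769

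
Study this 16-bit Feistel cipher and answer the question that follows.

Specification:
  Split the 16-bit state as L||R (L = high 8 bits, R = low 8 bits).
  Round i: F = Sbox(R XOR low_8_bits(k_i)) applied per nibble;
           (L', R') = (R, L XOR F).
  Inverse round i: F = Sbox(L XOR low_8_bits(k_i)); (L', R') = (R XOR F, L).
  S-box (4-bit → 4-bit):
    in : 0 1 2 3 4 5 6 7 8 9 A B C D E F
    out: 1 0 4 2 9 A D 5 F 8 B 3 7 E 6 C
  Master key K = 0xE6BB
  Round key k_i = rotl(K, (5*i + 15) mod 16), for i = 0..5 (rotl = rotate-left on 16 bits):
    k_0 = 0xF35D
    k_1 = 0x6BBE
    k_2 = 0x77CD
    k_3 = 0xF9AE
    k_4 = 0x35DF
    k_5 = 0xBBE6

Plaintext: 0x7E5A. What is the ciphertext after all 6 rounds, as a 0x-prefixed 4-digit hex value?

0x520A

s_0 = plaintext = 0x7E5A
s_1 = Round(s_0, k_0) = 0x5A6B
s_2 = Round(s_1, k_1) = 0x6BB0
s_3 = Round(s_2, k_2) = 0xB035
s_4 = Round(s_3, k_3) = 0x3533
s_5 = Round(s_4, k_4) = 0x3352
s_6 = Round(s_5, k_5) = 0x520A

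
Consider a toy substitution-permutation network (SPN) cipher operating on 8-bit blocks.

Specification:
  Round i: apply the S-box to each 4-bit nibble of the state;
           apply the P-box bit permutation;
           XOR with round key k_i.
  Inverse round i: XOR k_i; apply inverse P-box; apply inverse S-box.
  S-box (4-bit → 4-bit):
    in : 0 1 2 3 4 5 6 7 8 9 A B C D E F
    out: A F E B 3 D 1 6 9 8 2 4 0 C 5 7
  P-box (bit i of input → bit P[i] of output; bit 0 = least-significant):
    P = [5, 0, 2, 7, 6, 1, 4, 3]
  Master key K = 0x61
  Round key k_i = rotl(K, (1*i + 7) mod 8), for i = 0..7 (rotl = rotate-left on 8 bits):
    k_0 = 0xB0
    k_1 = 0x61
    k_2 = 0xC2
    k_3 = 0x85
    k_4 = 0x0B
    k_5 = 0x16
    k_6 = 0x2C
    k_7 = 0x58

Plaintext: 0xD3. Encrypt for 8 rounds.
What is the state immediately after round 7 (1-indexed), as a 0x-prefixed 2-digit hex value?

0x35

s_0 = plaintext = 0xD3
s_1 = Round(s_0, k_0) = 0x09
s_2 = Round(s_1, k_1) = 0xEB
s_3 = Round(s_2, k_2) = 0x96
s_4 = Round(s_3, k_3) = 0xAD
s_5 = Round(s_4, k_4) = 0x8D
s_6 = Round(s_5, k_5) = 0xDA
s_7 = Round(s_6, k_6) = 0x35
s_8 = Round(s_7, k_7) = 0xB6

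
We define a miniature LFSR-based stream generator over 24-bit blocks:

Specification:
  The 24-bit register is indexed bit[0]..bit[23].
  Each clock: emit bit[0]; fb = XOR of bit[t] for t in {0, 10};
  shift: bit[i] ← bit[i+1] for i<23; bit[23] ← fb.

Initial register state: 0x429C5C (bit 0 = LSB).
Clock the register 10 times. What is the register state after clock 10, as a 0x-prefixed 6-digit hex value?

0x3ED0A7

reg_0 = 0x429C5C
clock 1: out=0, reg = 0xA14E2E
clock 2: out=0, reg = 0xD0A717
clock 3: out=1, reg = 0x68538B
clock 4: out=1, reg = 0xB429C5
clock 5: out=1, reg = 0xDA14E2
clock 6: out=0, reg = 0xED0A71
clock 7: out=1, reg = 0xF68538
clock 8: out=0, reg = 0xFB429C
clock 9: out=0, reg = 0x7DA14E
clock 10: out=0, reg = 0x3ED0A7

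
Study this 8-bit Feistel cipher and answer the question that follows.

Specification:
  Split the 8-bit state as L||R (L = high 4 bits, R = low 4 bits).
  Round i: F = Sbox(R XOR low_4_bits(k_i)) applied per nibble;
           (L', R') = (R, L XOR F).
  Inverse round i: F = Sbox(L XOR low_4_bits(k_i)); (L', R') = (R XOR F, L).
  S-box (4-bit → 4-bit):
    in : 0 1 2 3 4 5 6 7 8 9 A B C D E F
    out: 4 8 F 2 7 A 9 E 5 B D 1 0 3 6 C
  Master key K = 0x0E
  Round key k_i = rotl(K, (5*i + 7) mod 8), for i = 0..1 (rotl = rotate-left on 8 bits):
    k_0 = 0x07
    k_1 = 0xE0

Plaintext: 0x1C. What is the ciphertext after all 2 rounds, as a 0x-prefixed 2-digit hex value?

s_0 = plaintext = 0x1C
s_1 = Round(s_0, k_0) = 0xC0
s_2 = Round(s_1, k_1) = 0x08

0x08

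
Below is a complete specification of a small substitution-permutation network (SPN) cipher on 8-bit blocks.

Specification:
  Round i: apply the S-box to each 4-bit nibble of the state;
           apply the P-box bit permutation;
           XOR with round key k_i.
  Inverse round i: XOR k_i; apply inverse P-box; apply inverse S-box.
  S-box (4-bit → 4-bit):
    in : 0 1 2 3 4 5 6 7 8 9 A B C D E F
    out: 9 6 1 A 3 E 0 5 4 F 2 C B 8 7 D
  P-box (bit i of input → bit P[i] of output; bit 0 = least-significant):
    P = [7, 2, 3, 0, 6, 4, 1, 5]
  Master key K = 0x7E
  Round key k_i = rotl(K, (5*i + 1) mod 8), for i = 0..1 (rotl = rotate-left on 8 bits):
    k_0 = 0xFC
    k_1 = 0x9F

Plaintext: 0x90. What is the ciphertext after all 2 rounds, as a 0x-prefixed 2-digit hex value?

0x76

s_0 = plaintext = 0x90
s_1 = Round(s_0, k_0) = 0x0F
s_2 = Round(s_1, k_1) = 0x76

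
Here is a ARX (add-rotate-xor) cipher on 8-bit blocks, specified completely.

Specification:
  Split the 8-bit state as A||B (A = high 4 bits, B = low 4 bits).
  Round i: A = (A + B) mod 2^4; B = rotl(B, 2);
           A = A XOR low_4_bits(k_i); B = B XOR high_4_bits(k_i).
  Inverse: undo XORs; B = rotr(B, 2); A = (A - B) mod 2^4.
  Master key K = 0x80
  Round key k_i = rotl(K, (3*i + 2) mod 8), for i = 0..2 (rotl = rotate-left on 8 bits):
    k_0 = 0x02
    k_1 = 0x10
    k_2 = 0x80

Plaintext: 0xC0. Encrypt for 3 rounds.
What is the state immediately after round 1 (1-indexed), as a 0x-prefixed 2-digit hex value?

s_0 = plaintext = 0xC0
s_1 = Round(s_0, k_0) = 0xE0
s_2 = Round(s_1, k_1) = 0xE1
s_3 = Round(s_2, k_2) = 0xFC

0xE0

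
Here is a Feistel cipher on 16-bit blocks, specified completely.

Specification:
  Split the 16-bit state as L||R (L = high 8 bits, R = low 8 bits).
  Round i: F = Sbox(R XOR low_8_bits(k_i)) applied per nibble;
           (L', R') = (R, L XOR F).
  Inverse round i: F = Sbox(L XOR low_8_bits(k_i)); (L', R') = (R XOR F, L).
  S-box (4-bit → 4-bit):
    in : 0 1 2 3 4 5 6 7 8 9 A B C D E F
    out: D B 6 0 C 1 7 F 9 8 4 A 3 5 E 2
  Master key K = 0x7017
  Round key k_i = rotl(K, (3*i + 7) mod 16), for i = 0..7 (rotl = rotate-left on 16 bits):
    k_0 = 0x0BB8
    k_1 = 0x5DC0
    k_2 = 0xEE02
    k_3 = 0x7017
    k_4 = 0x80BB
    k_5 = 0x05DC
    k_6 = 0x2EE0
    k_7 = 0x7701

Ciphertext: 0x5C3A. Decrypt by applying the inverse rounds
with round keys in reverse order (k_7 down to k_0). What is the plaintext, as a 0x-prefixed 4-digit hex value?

s_0 = ciphertext = 0x5C3A
s_1 = InvRound(s_0, k_7) = 0x2F5C
s_2 = InvRound(s_1, k_6) = 0x6E2F
s_3 = InvRound(s_2, k_5) = 0x896E
s_4 = InvRound(s_3, k_4) = 0x6889
s_5 = InvRound(s_4, k_3) = 0x7B68
s_6 = InvRound(s_5, k_2) = 0x907B
s_7 = InvRound(s_6, k_1) = 0x6690
s_8 = InvRound(s_7, k_0) = 0xCE66

0xCE66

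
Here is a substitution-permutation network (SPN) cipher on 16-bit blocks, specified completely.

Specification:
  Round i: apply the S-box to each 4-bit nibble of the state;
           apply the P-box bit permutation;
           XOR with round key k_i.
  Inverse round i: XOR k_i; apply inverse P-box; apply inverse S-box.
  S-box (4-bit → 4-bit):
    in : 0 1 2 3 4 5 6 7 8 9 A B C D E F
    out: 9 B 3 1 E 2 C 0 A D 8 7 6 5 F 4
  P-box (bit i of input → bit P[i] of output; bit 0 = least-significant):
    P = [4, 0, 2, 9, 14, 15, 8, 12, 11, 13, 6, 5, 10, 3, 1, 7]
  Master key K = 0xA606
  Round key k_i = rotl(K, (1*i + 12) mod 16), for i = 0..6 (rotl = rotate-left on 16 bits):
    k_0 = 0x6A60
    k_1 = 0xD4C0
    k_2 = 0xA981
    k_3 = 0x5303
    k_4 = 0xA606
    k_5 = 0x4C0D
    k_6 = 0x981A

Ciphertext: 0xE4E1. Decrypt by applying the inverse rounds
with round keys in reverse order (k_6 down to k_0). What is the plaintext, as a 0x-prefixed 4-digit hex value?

s_0 = ciphertext = 0xE4E1
s_1 = InvRound(s_0, k_6) = 0xEE02
s_2 = InvRound(s_1, k_5) = 0xC554
s_3 = InvRound(s_2, k_4) = 0xFCD0
s_4 = InvRound(s_3, k_3) = 0x9BC1
s_5 = InvRound(s_4, k_2) = 0x7CAA
s_6 = InvRound(s_5, k_1) = 0xCE57
s_7 = InvRound(s_6, k_0) = 0xD85B

0xD85B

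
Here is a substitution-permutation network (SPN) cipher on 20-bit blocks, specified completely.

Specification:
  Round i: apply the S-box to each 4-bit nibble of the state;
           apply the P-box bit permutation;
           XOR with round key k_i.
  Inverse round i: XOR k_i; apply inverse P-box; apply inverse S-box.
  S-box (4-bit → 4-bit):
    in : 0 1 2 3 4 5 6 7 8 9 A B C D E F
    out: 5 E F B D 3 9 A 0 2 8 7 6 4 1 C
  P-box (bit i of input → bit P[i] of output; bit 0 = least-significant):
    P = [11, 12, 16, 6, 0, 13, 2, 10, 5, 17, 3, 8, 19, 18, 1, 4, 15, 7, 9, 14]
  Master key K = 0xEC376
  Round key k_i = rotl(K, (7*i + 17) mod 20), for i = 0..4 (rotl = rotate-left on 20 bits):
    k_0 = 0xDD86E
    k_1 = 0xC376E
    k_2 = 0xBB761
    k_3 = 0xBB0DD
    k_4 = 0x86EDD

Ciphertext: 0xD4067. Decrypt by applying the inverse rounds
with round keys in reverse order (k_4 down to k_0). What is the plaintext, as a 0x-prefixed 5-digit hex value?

s_0 = ciphertext = 0xD4067
s_1 = InvRound(s_0, k_4) = 0xC1070
s_2 = InvRound(s_1, k_3) = 0x59BBD
s_3 = InvRound(s_2, k_2) = 0x93C16
s_4 = InvRound(s_3, k_1) = 0xD7484
s_5 = InvRound(s_4, k_0) = 0x5D076

0x5D076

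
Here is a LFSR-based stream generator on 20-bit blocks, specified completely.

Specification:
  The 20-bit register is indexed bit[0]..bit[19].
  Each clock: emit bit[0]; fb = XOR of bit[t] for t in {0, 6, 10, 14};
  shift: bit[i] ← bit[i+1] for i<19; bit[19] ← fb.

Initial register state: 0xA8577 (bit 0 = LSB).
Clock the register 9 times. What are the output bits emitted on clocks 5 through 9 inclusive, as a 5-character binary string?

11101

reg_0 = 0xA8577
clock 1: out=1, reg = 0xD42BB
clock 2: out=1, reg = 0x6A15D
clock 3: out=1, reg = 0x350AE
clock 4: out=0, reg = 0x9A857
clock 5: out=1, reg = 0x4D42B
clock 6: out=1, reg = 0xA6A15
clock 7: out=1, reg = 0x5350A
clock 8: out=0, reg = 0xA9A85
clock 9: out=1, reg = 0xD4D42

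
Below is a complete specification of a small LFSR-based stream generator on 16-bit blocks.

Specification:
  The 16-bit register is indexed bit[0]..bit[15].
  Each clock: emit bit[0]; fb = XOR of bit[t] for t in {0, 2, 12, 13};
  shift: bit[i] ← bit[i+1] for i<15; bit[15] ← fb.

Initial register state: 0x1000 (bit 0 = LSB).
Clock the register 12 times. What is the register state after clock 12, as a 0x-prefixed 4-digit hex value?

0xB591

reg_0 = 0x1000
clock 1: out=0, reg = 0x8800
clock 2: out=0, reg = 0x4400
clock 3: out=0, reg = 0x2200
clock 4: out=0, reg = 0x9100
clock 5: out=0, reg = 0xC880
clock 6: out=0, reg = 0x6440
clock 7: out=0, reg = 0xB220
clock 8: out=0, reg = 0x5910
clock 9: out=0, reg = 0xAC88
clock 10: out=0, reg = 0xD644
clock 11: out=0, reg = 0x6B22
clock 12: out=0, reg = 0xB591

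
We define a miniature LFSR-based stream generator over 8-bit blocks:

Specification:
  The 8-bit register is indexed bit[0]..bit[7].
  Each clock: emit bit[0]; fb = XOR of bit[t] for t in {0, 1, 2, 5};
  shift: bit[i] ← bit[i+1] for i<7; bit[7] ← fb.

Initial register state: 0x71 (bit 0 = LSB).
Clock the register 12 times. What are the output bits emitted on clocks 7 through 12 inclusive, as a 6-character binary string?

100110

reg_0 = 0x71
clock 1: out=1, reg = 0x38
clock 2: out=0, reg = 0x9C
clock 3: out=0, reg = 0xCE
clock 4: out=0, reg = 0x67
clock 5: out=1, reg = 0x33
clock 6: out=1, reg = 0x99
clock 7: out=1, reg = 0xCC
clock 8: out=0, reg = 0xE6
clock 9: out=0, reg = 0xF3
clock 10: out=1, reg = 0xF9
clock 11: out=1, reg = 0x7C
clock 12: out=0, reg = 0x3E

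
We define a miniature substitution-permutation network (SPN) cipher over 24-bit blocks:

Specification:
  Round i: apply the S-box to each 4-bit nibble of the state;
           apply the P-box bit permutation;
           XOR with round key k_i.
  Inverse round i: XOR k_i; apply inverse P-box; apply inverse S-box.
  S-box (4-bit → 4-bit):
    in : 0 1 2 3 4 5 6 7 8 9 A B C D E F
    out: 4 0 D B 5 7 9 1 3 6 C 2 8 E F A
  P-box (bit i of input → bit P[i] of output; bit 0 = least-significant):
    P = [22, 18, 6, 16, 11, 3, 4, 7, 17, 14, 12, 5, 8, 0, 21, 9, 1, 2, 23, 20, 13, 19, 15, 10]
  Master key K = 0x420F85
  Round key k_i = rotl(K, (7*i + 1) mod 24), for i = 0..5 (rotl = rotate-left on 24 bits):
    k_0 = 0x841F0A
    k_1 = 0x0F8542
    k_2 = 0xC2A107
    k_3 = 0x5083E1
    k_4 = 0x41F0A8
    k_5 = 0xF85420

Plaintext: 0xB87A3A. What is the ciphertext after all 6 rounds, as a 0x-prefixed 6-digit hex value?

s_0 = plaintext = 0xB87A3A
s_1 = Round(s_0, k_0) = 0x8D06E4
s_2 = Round(s_1, k_1) = 0xF5ADBE
s_3 = Round(s_2, k_2) = 0x2FF769
s_4 = Round(s_3, k_3) = 0x462D24
s_5 = Round(s_4, k_4) = 0x310B5A
s_6 = Round(s_5, k_5) = 0xD13878

0xD13878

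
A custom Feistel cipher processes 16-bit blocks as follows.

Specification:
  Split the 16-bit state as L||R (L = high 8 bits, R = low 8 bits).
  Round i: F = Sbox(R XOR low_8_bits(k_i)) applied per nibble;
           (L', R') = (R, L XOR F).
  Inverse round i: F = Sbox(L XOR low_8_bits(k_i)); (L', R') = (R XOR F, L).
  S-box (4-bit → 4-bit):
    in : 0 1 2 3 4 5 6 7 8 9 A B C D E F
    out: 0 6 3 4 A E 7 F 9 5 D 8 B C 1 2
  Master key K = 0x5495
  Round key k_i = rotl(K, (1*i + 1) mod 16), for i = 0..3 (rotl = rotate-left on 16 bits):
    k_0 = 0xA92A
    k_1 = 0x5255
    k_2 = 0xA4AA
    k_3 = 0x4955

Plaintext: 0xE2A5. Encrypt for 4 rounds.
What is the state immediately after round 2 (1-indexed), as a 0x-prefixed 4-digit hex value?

s_0 = plaintext = 0xE2A5
s_1 = Round(s_0, k_0) = 0xA570
s_2 = Round(s_1, k_1) = 0x709B
s_3 = Round(s_2, k_2) = 0x9B36
s_4 = Round(s_3, k_3) = 0x36EF

0x709B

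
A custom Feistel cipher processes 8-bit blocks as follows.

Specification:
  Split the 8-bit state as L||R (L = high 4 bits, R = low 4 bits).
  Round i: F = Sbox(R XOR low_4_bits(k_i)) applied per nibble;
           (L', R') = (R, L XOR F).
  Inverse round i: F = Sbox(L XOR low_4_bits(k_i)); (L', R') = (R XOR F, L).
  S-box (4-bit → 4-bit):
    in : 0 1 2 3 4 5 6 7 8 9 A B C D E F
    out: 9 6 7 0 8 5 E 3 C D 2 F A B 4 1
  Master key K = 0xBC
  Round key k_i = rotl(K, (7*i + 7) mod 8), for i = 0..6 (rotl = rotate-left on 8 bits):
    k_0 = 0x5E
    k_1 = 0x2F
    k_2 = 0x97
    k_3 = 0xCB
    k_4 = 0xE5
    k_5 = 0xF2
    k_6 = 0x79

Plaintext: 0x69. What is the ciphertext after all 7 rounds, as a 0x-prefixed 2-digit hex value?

s_0 = plaintext = 0x69
s_1 = Round(s_0, k_0) = 0x95
s_2 = Round(s_1, k_1) = 0x5B
s_3 = Round(s_2, k_2) = 0xBF
s_4 = Round(s_3, k_3) = 0xF3
s_5 = Round(s_4, k_4) = 0x31
s_6 = Round(s_5, k_5) = 0x13
s_7 = Round(s_6, k_6) = 0x33

0x33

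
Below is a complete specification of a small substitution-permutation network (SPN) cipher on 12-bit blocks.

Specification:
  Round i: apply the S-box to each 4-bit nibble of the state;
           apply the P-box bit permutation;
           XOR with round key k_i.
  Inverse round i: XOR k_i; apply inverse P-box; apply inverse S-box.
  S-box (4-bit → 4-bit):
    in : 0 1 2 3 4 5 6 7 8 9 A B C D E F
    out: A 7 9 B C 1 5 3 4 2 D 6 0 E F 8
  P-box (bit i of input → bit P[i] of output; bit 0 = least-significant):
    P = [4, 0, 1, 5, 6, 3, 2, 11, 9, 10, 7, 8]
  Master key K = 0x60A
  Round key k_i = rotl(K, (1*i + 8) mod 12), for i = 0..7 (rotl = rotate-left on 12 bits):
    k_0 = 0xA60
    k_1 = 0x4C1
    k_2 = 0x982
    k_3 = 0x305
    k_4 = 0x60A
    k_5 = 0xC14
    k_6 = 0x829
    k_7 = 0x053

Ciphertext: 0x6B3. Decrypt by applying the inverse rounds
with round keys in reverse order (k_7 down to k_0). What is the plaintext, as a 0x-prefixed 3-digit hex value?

0x808

s_0 = ciphertext = 0x6B3
s_1 = InvRound(s_0, k_7) = 0x15F
s_2 = InvRound(s_1, k_6) = 0xFAA
s_3 = InvRound(s_2, k_5) = 0xABA
s_4 = InvRound(s_3, k_4) = 0xBF2
s_5 = InvRound(s_4, k_3) = 0x8AE
s_6 = InvRound(s_5, k_2) = 0xFBF
s_7 = InvRound(s_6, k_1) = 0x2EA
s_8 = InvRound(s_7, k_0) = 0x808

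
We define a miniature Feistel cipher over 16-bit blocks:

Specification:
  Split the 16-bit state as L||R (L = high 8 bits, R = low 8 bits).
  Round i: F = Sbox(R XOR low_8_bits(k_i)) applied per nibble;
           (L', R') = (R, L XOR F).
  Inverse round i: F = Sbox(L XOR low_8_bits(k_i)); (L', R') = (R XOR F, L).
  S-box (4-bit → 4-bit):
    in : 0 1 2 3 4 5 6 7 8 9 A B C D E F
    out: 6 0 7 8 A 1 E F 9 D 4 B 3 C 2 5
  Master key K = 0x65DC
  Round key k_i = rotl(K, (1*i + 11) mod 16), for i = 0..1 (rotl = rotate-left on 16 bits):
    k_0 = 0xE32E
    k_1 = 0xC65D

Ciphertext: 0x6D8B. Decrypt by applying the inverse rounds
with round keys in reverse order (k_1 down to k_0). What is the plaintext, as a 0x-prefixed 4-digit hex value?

s_0 = ciphertext = 0x6D8B
s_1 = InvRound(s_0, k_1) = 0x0D6D
s_2 = InvRound(s_1, k_0) = 0x150D

0x150D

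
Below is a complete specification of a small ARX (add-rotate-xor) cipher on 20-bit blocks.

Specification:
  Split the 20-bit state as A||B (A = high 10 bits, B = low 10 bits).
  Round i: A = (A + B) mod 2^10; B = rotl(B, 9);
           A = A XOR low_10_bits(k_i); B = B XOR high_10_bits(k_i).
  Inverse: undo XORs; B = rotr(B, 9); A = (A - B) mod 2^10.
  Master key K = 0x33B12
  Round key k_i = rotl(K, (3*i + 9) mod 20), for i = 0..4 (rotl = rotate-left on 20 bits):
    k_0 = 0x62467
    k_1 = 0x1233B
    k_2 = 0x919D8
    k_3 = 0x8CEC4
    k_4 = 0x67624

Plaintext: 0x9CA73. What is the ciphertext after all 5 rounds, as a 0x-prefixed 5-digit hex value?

0xAEC37

s_0 = plaintext = 0x9CA73
s_1 = Round(s_0, k_0) = 0x20AB0
s_2 = Round(s_1, k_1) = 0x02510
s_3 = Round(s_2, k_2) = 0x306CE
s_4 = Round(s_3, k_3) = 0x52F54
s_5 = Round(s_4, k_4) = 0xAEC37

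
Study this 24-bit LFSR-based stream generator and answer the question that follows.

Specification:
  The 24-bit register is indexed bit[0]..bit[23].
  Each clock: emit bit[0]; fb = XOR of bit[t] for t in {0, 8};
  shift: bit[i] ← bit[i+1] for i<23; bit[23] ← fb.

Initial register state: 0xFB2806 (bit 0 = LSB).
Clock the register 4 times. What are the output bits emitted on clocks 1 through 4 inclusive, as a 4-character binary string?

reg_0 = 0xFB2806
clock 1: out=0, reg = 0x7D9403
clock 2: out=1, reg = 0xBECA01
clock 3: out=1, reg = 0xDF6500
clock 4: out=0, reg = 0xEFB280

0110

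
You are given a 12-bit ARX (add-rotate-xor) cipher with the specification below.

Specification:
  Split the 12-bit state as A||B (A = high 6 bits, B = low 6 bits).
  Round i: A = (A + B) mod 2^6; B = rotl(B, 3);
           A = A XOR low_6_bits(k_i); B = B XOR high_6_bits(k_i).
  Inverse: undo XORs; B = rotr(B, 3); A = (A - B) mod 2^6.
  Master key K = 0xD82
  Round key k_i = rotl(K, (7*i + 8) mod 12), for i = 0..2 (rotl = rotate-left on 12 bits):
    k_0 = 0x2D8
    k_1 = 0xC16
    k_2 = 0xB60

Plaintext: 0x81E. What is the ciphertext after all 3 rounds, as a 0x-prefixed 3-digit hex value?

s_0 = plaintext = 0x81E
s_1 = Round(s_0, k_0) = 0x9B8
s_2 = Round(s_1, k_1) = 0x237
s_3 = Round(s_2, k_2) = 0x7D3

0x7D3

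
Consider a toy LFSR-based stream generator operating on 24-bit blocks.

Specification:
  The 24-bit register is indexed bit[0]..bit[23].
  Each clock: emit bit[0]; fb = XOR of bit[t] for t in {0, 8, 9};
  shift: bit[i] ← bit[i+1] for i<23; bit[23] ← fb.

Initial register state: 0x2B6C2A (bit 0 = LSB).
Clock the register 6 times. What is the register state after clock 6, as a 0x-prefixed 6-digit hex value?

0xC0ADB0

reg_0 = 0x2B6C2A
clock 1: out=0, reg = 0x15B615
clock 2: out=1, reg = 0x0ADB0A
clock 3: out=0, reg = 0x056D85
clock 4: out=1, reg = 0x02B6C2
clock 5: out=0, reg = 0x815B61
clock 6: out=1, reg = 0xC0ADB0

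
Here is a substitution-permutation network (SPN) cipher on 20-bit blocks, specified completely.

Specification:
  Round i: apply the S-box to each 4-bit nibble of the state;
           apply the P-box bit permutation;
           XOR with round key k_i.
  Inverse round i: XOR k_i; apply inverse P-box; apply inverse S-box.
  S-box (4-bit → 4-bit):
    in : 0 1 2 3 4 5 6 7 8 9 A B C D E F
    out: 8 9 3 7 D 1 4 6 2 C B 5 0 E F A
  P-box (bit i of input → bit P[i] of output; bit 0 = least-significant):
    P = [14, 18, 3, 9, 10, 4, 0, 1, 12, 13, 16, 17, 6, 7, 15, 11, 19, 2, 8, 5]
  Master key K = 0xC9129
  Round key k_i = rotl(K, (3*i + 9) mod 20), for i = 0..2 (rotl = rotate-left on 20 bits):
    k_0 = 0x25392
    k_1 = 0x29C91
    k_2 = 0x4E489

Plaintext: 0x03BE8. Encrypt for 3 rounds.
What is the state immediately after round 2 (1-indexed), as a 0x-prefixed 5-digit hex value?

0x3FF94

s_0 = plaintext = 0x03BE8
s_1 = Round(s_0, k_0) = 0x7C761
s_2 = Round(s_1, k_1) = 0x3FF94
s_3 = Round(s_2, k_2) = 0xE8F06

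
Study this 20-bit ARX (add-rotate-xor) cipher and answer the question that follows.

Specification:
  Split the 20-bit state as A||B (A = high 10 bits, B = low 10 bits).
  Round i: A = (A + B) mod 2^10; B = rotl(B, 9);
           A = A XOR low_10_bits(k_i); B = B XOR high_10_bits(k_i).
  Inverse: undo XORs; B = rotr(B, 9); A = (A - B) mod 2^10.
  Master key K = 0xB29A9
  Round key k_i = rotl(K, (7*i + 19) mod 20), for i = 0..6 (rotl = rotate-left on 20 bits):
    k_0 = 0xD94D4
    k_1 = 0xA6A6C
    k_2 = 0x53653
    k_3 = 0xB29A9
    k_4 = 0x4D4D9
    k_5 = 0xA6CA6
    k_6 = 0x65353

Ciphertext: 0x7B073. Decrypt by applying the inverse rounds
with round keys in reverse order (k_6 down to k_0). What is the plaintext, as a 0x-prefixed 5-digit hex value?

s_0 = ciphertext = 0x7B073
s_1 = InvRound(s_0, k_6) = 0xBC7CE
s_2 = InvRound(s_1, k_5) = 0xEB6AA
s_3 = InvRound(s_2, k_4) = 0x0D73F
s_4 = InvRound(s_3, k_3) = 0x6CBEA
s_5 = InvRound(s_4, k_2) = 0xA494F
s_6 = InvRound(s_5, k_1) = 0x54FAB
s_7 = InvRound(s_6, k_0) = 0xFAD9C

0xFAD9C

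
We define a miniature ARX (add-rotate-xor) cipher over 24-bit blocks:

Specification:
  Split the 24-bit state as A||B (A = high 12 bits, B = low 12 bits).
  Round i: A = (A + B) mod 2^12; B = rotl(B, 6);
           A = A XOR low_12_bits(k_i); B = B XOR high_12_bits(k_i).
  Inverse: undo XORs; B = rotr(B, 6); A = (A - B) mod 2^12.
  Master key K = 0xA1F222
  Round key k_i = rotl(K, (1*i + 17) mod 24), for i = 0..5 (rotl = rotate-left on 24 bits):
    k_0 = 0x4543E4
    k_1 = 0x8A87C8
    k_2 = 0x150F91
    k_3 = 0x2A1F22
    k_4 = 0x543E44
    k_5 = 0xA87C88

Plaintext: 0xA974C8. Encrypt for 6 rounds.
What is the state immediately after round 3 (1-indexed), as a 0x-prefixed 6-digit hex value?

s_0 = plaintext = 0xA974C8
s_1 = Round(s_0, k_0) = 0xCBB647
s_2 = Round(s_1, k_1) = 0x4CA971
s_3 = Round(s_2, k_2) = 0x1AAD35
s_4 = Round(s_3, k_3) = 0x1FDFD5
s_5 = Round(s_4, k_4) = 0xF9603C
s_6 = Round(s_5, k_5) = 0x35A587

0x1AAD35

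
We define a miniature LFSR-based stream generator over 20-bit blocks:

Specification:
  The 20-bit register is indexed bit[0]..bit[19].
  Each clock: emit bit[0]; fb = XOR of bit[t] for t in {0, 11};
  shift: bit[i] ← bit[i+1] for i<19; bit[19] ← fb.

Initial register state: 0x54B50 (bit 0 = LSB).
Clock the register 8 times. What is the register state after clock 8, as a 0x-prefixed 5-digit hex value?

0xF954B

reg_0 = 0x54B50
clock 1: out=0, reg = 0xAA5A8
clock 2: out=0, reg = 0x552D4
clock 3: out=0, reg = 0x2A96A
clock 4: out=0, reg = 0x954B5
clock 5: out=1, reg = 0xCAA5A
clock 6: out=0, reg = 0xE552D
clock 7: out=1, reg = 0xF2A96
clock 8: out=0, reg = 0xF954B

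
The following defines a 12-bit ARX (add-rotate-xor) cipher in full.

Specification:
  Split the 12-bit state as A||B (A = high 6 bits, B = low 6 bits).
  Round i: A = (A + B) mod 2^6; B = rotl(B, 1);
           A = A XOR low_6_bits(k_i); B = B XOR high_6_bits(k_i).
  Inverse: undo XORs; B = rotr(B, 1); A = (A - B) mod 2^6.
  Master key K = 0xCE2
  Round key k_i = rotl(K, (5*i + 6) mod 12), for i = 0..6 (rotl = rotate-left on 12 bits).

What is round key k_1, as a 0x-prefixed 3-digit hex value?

0x671

K = 0xCE2
k_0 = rotl(K, (5*0+6) mod 12) = rotl(K, 6) = 0x8B3
k_1 = rotl(K, (5*1+6) mod 12) = rotl(K, 11) = 0x671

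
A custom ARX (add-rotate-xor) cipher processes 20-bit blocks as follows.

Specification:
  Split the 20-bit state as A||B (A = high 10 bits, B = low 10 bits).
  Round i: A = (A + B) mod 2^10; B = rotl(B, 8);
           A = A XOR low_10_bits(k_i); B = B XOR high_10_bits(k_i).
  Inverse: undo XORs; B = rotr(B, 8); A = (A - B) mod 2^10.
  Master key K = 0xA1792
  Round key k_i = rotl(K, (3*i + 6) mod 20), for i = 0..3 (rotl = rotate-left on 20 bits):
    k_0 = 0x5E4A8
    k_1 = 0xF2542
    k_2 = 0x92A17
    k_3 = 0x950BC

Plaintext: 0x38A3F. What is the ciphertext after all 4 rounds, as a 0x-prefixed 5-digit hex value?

0x005D1

s_0 = plaintext = 0x38A3F
s_1 = Round(s_0, k_0) = 0xE26F6
s_2 = Round(s_1, k_1) = 0xCF574
s_3 = Round(s_2, k_2) = 0xA9A17
s_4 = Round(s_3, k_3) = 0x005D1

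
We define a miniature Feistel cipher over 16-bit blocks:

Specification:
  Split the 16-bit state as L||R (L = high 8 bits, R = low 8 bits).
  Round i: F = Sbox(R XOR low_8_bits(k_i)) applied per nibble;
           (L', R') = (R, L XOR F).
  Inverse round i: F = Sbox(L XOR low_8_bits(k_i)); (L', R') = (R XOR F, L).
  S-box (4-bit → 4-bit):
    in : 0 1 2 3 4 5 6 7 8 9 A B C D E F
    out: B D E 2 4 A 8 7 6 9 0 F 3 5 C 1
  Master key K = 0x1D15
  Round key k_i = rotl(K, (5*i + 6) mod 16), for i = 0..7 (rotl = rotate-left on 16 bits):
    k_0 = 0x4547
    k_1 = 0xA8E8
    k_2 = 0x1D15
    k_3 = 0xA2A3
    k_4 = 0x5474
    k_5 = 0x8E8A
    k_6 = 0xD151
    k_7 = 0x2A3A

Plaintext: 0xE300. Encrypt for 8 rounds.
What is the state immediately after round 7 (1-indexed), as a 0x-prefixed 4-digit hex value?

s_0 = plaintext = 0xE300
s_1 = Round(s_0, k_0) = 0x00A4
s_2 = Round(s_1, k_1) = 0xA443
s_3 = Round(s_2, k_2) = 0x430C
s_4 = Round(s_3, k_3) = 0x0C42
s_5 = Round(s_4, k_4) = 0x4224
s_6 = Round(s_5, k_5) = 0x244E
s_7 = Round(s_6, k_6) = 0x4EF5
s_8 = Round(s_7, k_7) = 0xF57F

0x4EF5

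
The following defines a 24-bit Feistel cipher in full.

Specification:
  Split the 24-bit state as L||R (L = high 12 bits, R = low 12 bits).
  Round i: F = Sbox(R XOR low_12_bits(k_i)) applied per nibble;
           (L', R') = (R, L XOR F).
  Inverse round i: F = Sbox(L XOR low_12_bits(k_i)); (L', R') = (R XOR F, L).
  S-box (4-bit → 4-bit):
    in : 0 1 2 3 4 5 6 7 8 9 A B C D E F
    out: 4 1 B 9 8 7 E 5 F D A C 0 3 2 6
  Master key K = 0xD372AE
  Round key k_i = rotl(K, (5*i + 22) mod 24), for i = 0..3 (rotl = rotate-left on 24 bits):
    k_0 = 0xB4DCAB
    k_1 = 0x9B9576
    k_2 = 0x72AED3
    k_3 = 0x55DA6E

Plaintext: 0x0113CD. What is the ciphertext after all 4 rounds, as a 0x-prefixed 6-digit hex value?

s_0 = plaintext = 0x0113CD
s_1 = Round(s_0, k_0) = 0x3CD6FF
s_2 = Round(s_1, k_1) = 0x6FFA30
s_3 = Round(s_2, k_2) = 0xA30ED6
s_4 = Round(s_3, k_3) = 0xED62FF

0xED62FF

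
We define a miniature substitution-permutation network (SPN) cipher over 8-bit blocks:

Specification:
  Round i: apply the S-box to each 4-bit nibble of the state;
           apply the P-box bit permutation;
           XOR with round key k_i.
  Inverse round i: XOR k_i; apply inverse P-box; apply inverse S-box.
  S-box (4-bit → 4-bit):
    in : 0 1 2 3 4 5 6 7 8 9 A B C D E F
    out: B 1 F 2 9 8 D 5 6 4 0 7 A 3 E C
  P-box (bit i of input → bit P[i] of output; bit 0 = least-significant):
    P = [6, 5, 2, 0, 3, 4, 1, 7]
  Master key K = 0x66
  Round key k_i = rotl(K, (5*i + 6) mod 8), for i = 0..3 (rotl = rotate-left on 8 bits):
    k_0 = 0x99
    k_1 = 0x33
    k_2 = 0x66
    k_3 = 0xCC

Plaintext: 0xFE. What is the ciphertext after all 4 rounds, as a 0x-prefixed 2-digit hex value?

s_0 = plaintext = 0xFE
s_1 = Round(s_0, k_0) = 0x3E
s_2 = Round(s_1, k_1) = 0x06
s_3 = Round(s_2, k_2) = 0xBB
s_4 = Round(s_3, k_3) = 0xB2

0xB2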